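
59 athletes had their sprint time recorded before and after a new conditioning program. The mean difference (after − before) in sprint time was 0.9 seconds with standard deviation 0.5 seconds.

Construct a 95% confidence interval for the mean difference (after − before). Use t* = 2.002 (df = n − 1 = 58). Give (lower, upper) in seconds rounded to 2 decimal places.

This is a matched-pairs design, so SE = s_d/√n = 0.5/√59 = 0.0651.
Margin = 2.002 × 0.0651 = 0.1303; the interval is 0.9 ± 0.1303 = (0.77, 1.03).

(0.77, 1.03)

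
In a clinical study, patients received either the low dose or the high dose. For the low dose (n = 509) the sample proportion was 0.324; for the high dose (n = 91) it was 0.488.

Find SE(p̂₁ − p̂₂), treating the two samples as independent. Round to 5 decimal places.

0.05636

The two standard errors are √(0.3240×0.6760/509) = 0.02074 and √(0.4880×0.5120/91) = 0.05240.
Because the samples are independent, SE_diff = √(0.02074² + 0.05240²) = 0.05636.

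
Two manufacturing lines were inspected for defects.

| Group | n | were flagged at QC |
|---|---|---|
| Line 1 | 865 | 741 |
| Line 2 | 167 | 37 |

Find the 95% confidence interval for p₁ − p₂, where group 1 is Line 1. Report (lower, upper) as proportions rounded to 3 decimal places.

(0.568, 0.702)

First, p̂₁ = 741/865 = 0.8566; p̂₂ = 37/167 = 0.2216.
The two standard errors are √(0.8566×0.1434/865) = 0.01192 and √(0.2216×0.7784/167) = 0.03214.
Because the samples are independent, SE_diff = √(0.01192² + 0.03214²) = 0.03428.
Using z* = 1.960 for 95%, ME = 1.960 × 0.03428 = 0.06719.
p̂₁ − p̂₂ = 0.6350; interval 0.6350 ± 0.06719 gives (0.568, 0.702).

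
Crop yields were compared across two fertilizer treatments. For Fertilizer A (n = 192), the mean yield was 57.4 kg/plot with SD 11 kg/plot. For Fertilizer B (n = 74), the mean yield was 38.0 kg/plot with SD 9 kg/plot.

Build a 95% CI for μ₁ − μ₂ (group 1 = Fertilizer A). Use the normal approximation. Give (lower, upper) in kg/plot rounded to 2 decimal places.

Standard errors of each mean: 11/√192 = 0.7939 and 9/√74 = 1.0462.
SE(x̄₁ − x̄₂) = √(0.7939² + 1.0462²) = 1.3133 for independent samples with unequal variances.
With z* = 1.960, the margin is 1.960 × 1.3133 = 2.5741.
x̄₁ − x̄₂ = 57.4 − 38.0 = 19.4000; the interval is 19.4000 ± 2.5741 = (16.83, 21.97).

(16.83, 21.97)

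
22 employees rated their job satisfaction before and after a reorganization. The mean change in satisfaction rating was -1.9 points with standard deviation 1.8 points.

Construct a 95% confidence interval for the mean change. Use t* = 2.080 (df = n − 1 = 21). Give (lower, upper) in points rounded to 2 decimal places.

This is a matched-pairs design, so SE = s_d/√n = 1.8/√22 = 0.3838.
Margin = 2.080 × 0.3838 = 0.7983; the interval is -1.9 ± 0.7983 = (-2.70, -1.10).

(-2.70, -1.10)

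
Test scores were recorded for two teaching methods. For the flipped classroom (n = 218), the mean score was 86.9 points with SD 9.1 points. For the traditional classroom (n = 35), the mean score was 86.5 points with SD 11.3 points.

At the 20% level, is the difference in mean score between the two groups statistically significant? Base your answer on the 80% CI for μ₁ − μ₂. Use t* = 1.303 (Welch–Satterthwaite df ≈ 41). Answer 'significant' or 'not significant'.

Standard errors of each mean: 9.1/√218 = 0.6163 and 11.3/√35 = 1.9100.
SE(x̄₁ − x̄₂) = √(0.6163² + 1.9100²) = 2.0070 for independent samples with unequal variances.
With t* = 1.303, the margin is 1.303 × 2.0070 = 2.6151.
x̄₁ − x̄₂ = 86.9 − 86.5 = 0.4000; the interval is 0.4000 ± 2.6151 = (-2.2151, 3.0151).
The interval (-2.2151, 3.0151) contains 0, so the difference is not significant.

not significant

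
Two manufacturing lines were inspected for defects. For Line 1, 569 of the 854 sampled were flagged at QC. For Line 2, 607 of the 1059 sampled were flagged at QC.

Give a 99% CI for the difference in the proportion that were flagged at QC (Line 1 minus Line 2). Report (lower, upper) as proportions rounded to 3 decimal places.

(0.036, 0.150)

First, p̂₁ = 569/854 = 0.6663; p̂₂ = 607/1059 = 0.5732.
The two standard errors are √(0.6663×0.3337/854) = 0.01614 and √(0.5732×0.4268/1059) = 0.01520.
Because the samples are independent, SE_diff = √(0.01614² + 0.01520²) = 0.02217.
Using z* = 2.576 for 99%, ME = 2.576 × 0.02217 = 0.05711.
p̂₁ − p̂₂ = 0.0931; interval 0.0931 ± 0.05711 gives (0.036, 0.150).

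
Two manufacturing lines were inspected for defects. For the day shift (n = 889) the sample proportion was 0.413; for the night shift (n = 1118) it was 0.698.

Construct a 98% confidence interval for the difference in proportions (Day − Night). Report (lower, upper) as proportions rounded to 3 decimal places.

(-0.335, -0.235)

Each SE is √(p̂(1−p̂)/n): √(0.4130·0.5870/889) = 0.01651 and √(0.6980·0.3020/1118) = 0.01373.
SE(p̂₁ − p̂₂) = √(SE₁² + SE₂²) = √(0.0002725801 + 0.0001885129) = 0.02147, since the two samples are independent.
At 98% confidence z* = 2.326; margin = 2.326 × 0.02147 = 0.04994.
The difference is 0.4130 − 0.6980 = -0.2850, so the interval is -0.2850 ± 0.04994 = (-0.335, -0.235).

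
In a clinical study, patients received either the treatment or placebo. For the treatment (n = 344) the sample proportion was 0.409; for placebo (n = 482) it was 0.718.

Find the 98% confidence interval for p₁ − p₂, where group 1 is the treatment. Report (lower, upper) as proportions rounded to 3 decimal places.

(-0.387, -0.231)

The two standard errors are √(0.4090×0.5910/344) = 0.02651 and √(0.7180×0.2820/482) = 0.02050.
Because the samples are independent, SE_diff = √(0.02651² + 0.02050²) = 0.03351.
Using z* = 2.326 for 98%, ME = 2.326 × 0.03351 = 0.07794.
p̂₁ − p̂₂ = -0.3090; interval -0.3090 ± 0.07794 gives (-0.387, -0.231).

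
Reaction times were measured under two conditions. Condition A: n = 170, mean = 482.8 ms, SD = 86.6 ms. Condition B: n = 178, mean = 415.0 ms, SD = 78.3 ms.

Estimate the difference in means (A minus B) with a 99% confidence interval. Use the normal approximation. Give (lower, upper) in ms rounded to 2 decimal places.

SE₁ = s₁/√n₁ = 86.6/√170 = 6.6419; SE₂ = 78.3/√178 = 5.8688.
Independent samples, unequal variances: SE_diff = √(SE₁² + SE₂²) = √(44.11483561 + 34.44281344) = 8.8633.
z* = 2.576, so margin of error = 2.576 × 8.8633 = 22.8319.
Difference in means = 482.8 − 415.0 = 67.8000.
67.8000 ± 22.8319 → (44.97, 90.63).

(44.97, 90.63)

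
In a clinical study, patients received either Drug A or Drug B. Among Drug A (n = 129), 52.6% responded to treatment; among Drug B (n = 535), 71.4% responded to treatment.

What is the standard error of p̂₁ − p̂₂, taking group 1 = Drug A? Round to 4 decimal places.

Each SE is √(p̂(1−p̂)/n): √(0.5260·0.4740/129) = 0.04396 and √(0.7140·0.2860/535) = 0.01954.
SE(p̂₁ − p̂₂) = √(SE₁² + SE₂²) = √(0.0019324816 + 0.0003818116) = 0.04811, since the two samples are independent.

0.0481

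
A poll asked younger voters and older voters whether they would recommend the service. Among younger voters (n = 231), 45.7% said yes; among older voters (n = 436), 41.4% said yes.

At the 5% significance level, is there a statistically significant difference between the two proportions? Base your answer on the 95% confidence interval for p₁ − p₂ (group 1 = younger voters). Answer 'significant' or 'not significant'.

not significant

The two standard errors are √(0.4570×0.5430/231) = 0.03278 and √(0.4140×0.5860/436) = 0.02359.
Because the samples are independent, SE_diff = √(0.03278² + 0.02359²) = 0.04039.
Using z* = 1.960 for 95%, ME = 1.960 × 0.04039 = 0.07916.
p̂₁ − p̂₂ = 0.0430; interval 0.0430 ± 0.07916 gives (-0.03616, 0.12216).
The interval (-0.03616, 0.12216) contains 0, so the difference is not significant.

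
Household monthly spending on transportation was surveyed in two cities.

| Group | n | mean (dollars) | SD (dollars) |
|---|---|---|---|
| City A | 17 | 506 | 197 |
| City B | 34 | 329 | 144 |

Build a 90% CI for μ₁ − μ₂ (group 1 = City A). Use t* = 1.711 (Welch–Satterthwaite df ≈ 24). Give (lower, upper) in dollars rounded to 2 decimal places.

(84.97, 269.03)

Per-group SEs: s₁/√n₁ = 197/√17 = 47.7795, s₂/√n₂ = 144/√34 = 24.6958.
Unpooled SE of the difference: √(2282.88062025 + 609.88253764) = 53.7844.
Margin of error = t* · SE = 1.711 × 53.7844 = 92.0251.
x̄₁ − x̄₂ = 506 − 329 = 177.0000.
CI: 177.0000 ± 92.0251 = (84.97, 269.03).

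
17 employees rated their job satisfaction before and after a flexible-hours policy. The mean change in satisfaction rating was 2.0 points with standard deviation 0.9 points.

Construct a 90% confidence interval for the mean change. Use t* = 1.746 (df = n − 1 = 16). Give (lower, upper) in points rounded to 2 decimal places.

This is a matched-pairs design, so SE = s_d/√n = 0.9/√17 = 0.2183.
Margin = 1.746 × 0.2183 = 0.3812; the interval is 2.0 ± 0.3812 = (1.62, 2.38).

(1.62, 2.38)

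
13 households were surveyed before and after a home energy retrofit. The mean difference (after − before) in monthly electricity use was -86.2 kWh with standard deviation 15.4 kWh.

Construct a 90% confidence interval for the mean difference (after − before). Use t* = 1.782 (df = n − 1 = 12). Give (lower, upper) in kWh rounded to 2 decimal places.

Paired design: SE = s_d/√n = 15.4/√13 = 4.2712.
t* = 1.782; margin of error = 1.782 × 4.2712 = 7.6113.
-86.2 ± 7.6113 → (-93.81, -78.59).

(-93.81, -78.59)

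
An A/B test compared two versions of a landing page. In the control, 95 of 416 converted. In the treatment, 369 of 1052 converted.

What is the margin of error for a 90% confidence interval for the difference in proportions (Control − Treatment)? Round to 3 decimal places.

First, p̂₁ = 95/416 = 0.2284; p̂₂ = 369/1052 = 0.3508.
The two standard errors are √(0.2284×0.7716/416) = 0.02058 and √(0.3508×0.6492/1052) = 0.01471.
Because the samples are independent, SE_diff = √(0.02058² + 0.01471²) = 0.02530.
Using z* = 1.645 for 90%, ME = 1.645 × 0.02530 = 0.04162.

0.042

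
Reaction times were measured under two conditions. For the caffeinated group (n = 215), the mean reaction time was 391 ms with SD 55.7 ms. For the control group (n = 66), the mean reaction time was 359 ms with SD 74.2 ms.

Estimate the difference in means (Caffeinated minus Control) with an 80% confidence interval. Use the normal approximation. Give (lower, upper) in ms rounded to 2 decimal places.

SE₁ = s₁/√n₁ = 55.7/√215 = 3.7987; SE₂ = 74.2/√66 = 9.1334.
Independent samples, unequal variances: SE_diff = √(SE₁² + SE₂²) = √(14.43012169 + 83.41899556) = 9.8919.
z* = 1.282, so margin of error = 1.282 × 9.8919 = 12.6814.
Difference in means = 391 − 359 = 32.0000.
32.0000 ± 12.6814 → (19.32, 44.68).

(19.32, 44.68)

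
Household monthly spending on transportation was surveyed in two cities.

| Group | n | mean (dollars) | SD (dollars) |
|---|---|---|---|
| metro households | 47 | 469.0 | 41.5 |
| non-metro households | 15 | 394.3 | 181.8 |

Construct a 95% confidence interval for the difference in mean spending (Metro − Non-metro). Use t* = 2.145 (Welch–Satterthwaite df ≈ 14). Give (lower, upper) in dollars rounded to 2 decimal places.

SE₁ = s₁/√n₁ = 41.5/√47 = 6.0534; SE₂ = 181.8/√15 = 46.9406.
Independent samples, unequal variances: SE_diff = √(SE₁² + SE₂²) = √(36.64365156 + 2203.41992836) = 47.3293.
t* = 2.145, so margin of error = 2.145 × 47.3293 = 101.5213.
Difference in means = 469.0 − 394.3 = 74.7000.
74.7000 ± 101.5213 → (-26.82, 176.22).

(-26.82, 176.22)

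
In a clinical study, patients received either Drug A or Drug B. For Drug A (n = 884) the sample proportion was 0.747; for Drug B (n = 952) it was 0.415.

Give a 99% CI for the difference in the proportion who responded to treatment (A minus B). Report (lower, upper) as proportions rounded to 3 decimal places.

(0.276, 0.388)

The two standard errors are √(0.7470×0.2530/884) = 0.01462 and √(0.4150×0.5850/952) = 0.01597.
Because the samples are independent, SE_diff = √(0.01462² + 0.01597²) = 0.02165.
Using z* = 2.576 for 99%, ME = 2.576 × 0.02165 = 0.05577.
p̂₁ − p̂₂ = 0.3320; interval 0.3320 ± 0.05577 gives (0.276, 0.388).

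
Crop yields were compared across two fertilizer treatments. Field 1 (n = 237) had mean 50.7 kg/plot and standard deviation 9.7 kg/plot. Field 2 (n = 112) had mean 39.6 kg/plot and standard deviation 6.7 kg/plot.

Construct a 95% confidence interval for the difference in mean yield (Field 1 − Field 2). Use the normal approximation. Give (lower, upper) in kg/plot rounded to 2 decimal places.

(9.35, 12.85)

Per-group SEs: s₁/√n₁ = 9.7/√237 = 0.6301, s₂/√n₂ = 6.7/√112 = 0.6331.
Unpooled SE of the difference: √(0.39702601 + 0.40081561) = 0.8932.
Margin of error = z* · SE = 1.960 × 0.8932 = 1.7507.
x̄₁ − x̄₂ = 50.7 − 39.6 = 11.1000.
CI: 11.1000 ± 1.7507 = (9.35, 12.85).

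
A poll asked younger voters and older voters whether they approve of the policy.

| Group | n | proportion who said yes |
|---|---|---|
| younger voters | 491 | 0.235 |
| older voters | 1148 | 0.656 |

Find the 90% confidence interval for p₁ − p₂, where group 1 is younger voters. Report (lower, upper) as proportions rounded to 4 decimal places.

Each SE is √(p̂(1−p̂)/n): √(0.2350·0.7650/491) = 0.01913 and √(0.6560·0.3440/1148) = 0.01402.
SE(p̂₁ − p̂₂) = √(SE₁² + SE₂²) = √(0.0003659569 + 0.0001965604) = 0.02372, since the two samples are independent.
At 90% confidence z* = 1.645; margin = 1.645 × 0.02372 = 0.03902.
The difference is 0.2350 − 0.6560 = -0.4210, so the interval is -0.4210 ± 0.03902 = (-0.4600, -0.3820).

(-0.4600, -0.3820)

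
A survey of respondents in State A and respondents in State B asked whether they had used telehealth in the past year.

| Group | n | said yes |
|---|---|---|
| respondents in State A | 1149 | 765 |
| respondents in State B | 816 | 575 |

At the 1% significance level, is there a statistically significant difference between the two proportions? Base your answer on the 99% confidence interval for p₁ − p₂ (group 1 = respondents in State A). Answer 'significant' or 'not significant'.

First, p̂₁ = 765/1149 = 0.6658; p̂₂ = 575/816 = 0.7047.
The two standard errors are √(0.6658×0.3342/1149) = 0.01392 and √(0.7047×0.2953/816) = 0.01597.
Because the samples are independent, SE_diff = √(0.01392² + 0.01597²) = 0.02119.
Using z* = 2.576 for 99%, ME = 2.576 × 0.02119 = 0.05459.
p̂₁ − p̂₂ = -0.0389; interval -0.0389 ± 0.05459 gives (-0.09349, 0.01569).
The interval (-0.09349, 0.01569) contains 0, so the difference is not significant.

not significant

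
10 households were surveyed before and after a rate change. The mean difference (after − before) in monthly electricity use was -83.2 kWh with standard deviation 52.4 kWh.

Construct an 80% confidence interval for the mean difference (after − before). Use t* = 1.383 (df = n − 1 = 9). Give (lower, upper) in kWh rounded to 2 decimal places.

(-106.12, -60.28)

This is a matched-pairs design, so SE = s_d/√n = 52.4/√10 = 16.5703.
Margin = 1.383 × 16.5703 = 22.9167; the interval is -83.2 ± 22.9167 = (-106.12, -60.28).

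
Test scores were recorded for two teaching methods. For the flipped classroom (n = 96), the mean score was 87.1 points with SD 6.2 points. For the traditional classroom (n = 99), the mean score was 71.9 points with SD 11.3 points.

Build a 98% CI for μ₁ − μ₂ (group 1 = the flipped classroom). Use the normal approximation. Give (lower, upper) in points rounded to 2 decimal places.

(12.18, 18.22)

SE₁ = s₁/√n₁ = 6.2/√96 = 0.6328; SE₂ = 11.3/√99 = 1.1357.
Independent samples, unequal variances: SE_diff = √(SE₁² + SE₂²) = √(0.40043584 + 1.28981449) = 1.3001.
z* = 2.326, so margin of error = 2.326 × 1.3001 = 3.0240.
Difference in means = 87.1 − 71.9 = 15.2000.
15.2000 ± 3.0240 → (12.18, 18.22).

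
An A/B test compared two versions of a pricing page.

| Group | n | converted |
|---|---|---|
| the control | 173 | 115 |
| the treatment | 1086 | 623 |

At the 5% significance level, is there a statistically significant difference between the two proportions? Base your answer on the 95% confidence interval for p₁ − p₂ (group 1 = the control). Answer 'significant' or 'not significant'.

significant

Sample proportions: 115/173 = 0.6647, 623/1086 = 0.5737.
Each SE is √(p̂(1−p̂)/n): √(0.6647·0.3353/173) = 0.03589 and √(0.5737·0.4263/1086) = 0.01501.
SE(p̂₁ − p̂₂) = √(SE₁² + SE₂²) = √(0.0012880921 + 0.0002253001) = 0.03890, since the two samples are independent.
At 95% confidence z* = 1.960; margin = 1.960 × 0.03890 = 0.07624.
The difference is 0.6647 − 0.5737 = 0.0910, so the interval is 0.0910 ± 0.07624 = (0.01476, 0.16724).
The interval (0.01476, 0.16724) does not contain 0, so the difference is significant.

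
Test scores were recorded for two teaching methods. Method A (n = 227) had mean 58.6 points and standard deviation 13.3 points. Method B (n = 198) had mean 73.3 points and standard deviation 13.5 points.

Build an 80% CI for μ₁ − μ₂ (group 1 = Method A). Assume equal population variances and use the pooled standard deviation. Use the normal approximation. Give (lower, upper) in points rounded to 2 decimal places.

Pooled variance s_p² = [226·13.3² + 197·13.5²] / (227+198−2) = 179.3863, so s_p = 13.3935.
SE_diff = s_p·√(1/n₁ + 1/n₂) = 13.3935·√(1/227 + 1/198) = 1.3024.
z* = 1.282; margin = 1.282 × 1.3024 = 1.6697.
Difference = 58.6 − 73.3 = -14.7000.
-14.7000 ± 1.6697 → (-16.37, -13.03).

(-16.37, -13.03)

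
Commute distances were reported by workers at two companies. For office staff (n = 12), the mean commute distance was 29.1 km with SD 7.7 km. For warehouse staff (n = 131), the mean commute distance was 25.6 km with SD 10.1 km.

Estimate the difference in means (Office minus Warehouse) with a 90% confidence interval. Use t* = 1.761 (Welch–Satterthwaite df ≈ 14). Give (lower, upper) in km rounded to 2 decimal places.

(-0.71, 7.71)

SE₁ = s₁/√n₁ = 7.7/√12 = 2.2228; SE₂ = 10.1/√131 = 0.8824.
Independent samples, unequal variances: SE_diff = √(SE₁² + SE₂²) = √(4.94083984 + 0.77862976) = 2.3915.
t* = 1.761, so margin of error = 1.761 × 2.3915 = 4.2114.
Difference in means = 29.1 − 25.6 = 3.5000.
3.5000 ± 4.2114 → (-0.71, 7.71).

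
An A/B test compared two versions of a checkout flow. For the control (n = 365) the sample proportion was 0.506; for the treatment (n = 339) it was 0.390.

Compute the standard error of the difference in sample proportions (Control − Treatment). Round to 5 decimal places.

The two standard errors are √(0.5060×0.4940/365) = 0.02617 and √(0.3900×0.6100/339) = 0.02649.
Because the samples are independent, SE_diff = √(0.02617² + 0.02649²) = 0.03724.

0.03724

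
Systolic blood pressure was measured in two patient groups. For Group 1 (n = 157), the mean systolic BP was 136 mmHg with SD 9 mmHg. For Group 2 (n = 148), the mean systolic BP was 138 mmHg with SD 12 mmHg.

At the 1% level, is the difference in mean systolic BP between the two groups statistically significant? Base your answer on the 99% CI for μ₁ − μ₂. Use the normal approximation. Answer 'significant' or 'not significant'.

Per-group SEs: s₁/√n₁ = 9/√157 = 0.7183, s₂/√n₂ = 12/√148 = 0.9864.
Unpooled SE of the difference: √(0.51595489 + 0.97298496) = 1.2202.
Margin of error = z* · SE = 2.576 × 1.2202 = 3.1432.
x̄₁ − x̄₂ = 136 − 138 = -2.0000.
CI: -2.0000 ± 3.1432 = (-5.1432, 1.1432).
The interval (-5.1432, 1.1432) contains 0, so the difference is not significant.

not significant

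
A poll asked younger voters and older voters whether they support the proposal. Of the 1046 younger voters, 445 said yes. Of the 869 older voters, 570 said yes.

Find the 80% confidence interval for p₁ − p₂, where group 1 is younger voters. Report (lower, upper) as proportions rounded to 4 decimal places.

First, p̂₁ = 445/1046 = 0.4254; p̂₂ = 570/869 = 0.6559.
The two standard errors are √(0.4254×0.5746/1046) = 0.01529 and √(0.6559×0.3441/869) = 0.01612.
Because the samples are independent, SE_diff = √(0.01529² + 0.01612²) = 0.02222.
Using z* = 1.282 for 80%, ME = 1.282 × 0.02222 = 0.02849.
p̂₁ − p̂₂ = -0.2305; interval -0.2305 ± 0.02849 gives (-0.2590, -0.2020).

(-0.2590, -0.2020)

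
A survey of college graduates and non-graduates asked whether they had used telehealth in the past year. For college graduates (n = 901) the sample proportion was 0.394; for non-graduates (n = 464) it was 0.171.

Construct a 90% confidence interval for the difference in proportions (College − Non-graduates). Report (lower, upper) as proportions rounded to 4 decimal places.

Each SE is √(p̂(1−p̂)/n): √(0.3940·0.6060/901) = 0.01628 and √(0.1710·0.8290/464) = 0.01748.
SE(p̂₁ − p̂₂) = √(SE₁² + SE₂²) = √(0.0002650384 + 0.0003055504) = 0.02389, since the two samples are independent.
At 90% confidence z* = 1.645; margin = 1.645 × 0.02389 = 0.03930.
The difference is 0.3940 − 0.1710 = 0.2230, so the interval is 0.2230 ± 0.03930 = (0.1837, 0.2623).

(0.1837, 0.2623)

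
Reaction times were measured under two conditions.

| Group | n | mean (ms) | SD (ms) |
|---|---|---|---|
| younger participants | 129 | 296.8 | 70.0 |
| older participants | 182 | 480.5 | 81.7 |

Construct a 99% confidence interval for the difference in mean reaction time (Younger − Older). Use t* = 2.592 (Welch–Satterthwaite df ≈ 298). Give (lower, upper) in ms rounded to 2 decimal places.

(-206.10, -161.30)

SE₁ = s₁/√n₁ = 70.0/√129 = 6.1632; SE₂ = 81.7/√182 = 6.0560.
Independent samples, unequal variances: SE_diff = √(SE₁² + SE₂²) = √(37.98503424 + 36.675136) = 8.6406.
t* = 2.592, so margin of error = 2.592 × 8.6406 = 22.3964.
Difference in means = 296.8 − 480.5 = -183.7000.
-183.7000 ± 22.3964 → (-206.10, -161.30).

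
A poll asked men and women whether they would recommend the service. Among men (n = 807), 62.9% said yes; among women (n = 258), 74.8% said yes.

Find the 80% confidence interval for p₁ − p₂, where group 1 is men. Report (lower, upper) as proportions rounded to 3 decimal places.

SE₁ = √(p̂₁(1−p̂₁)/n₁) = √(0.6290·0.3710/807) = 0.01700; SE₂ = √(0.7480·0.2520/258) = 0.02703.
Independent samples: SE of the difference = √(SE₁² + SE₂²) = √(0.000289 + 0.0007306209) = 0.03193.
z* for 80% confidence is 1.282, so the margin of error is 1.282 × 0.03193 = 0.04093.
Point estimate p̂₁ − p̂₂ = 0.6290 − 0.7480 = -0.1190.
-0.1190 ± 0.04093 → (-0.160, -0.078).

(-0.160, -0.078)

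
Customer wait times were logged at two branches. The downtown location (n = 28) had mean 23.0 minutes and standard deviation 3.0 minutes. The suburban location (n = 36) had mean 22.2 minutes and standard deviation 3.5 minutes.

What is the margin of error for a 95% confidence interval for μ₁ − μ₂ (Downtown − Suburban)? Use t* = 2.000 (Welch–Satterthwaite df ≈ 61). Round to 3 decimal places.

1.627

SE₁ = s₁/√n₁ = 3.0/√28 = 0.5669; SE₂ = 3.5/√36 = 0.5833.
Independent samples, unequal variances: SE_diff = √(SE₁² + SE₂²) = √(0.32137561 + 0.34023889) = 0.8134.
t* = 2.000, so margin of error = 2.000 × 0.8134 = 1.6268.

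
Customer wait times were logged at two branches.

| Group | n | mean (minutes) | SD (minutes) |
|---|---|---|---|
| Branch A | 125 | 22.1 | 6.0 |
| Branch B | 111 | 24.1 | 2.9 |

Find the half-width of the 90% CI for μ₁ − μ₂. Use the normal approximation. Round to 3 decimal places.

0.992

SE₁ = s₁/√n₁ = 6.0/√125 = 0.5367; SE₂ = 2.9/√111 = 0.2753.
Independent samples, unequal variances: SE_diff = √(SE₁² + SE₂²) = √(0.28804689 + 0.07579009) = 0.6032.
z* = 1.645, so margin of error = 1.645 × 0.6032 = 0.9923.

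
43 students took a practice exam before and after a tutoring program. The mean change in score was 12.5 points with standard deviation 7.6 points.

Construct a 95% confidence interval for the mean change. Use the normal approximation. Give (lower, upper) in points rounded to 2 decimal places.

(10.23, 14.77)

This is a matched-pairs design, so SE = s_d/√n = 7.6/√43 = 1.1590.
Margin = 1.960 × 1.1590 = 2.2716; the interval is 12.5 ± 2.2716 = (10.23, 14.77).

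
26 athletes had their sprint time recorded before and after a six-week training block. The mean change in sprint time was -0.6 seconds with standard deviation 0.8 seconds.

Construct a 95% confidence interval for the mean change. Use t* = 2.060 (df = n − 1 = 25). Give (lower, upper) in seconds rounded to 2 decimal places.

(-0.92, -0.28)

This is a matched-pairs design, so SE = s_d/√n = 0.8/√26 = 0.1569.
Margin = 2.060 × 0.1569 = 0.3232; the interval is -0.6 ± 0.3232 = (-0.92, -0.28).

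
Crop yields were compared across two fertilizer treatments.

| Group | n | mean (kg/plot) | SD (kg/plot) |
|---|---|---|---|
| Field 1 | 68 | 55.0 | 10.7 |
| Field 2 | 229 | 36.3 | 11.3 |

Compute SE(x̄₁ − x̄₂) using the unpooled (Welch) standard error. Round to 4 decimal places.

1.4971

Standard errors of each mean: 10.7/√68 = 1.2976 and 11.3/√229 = 0.7467.
SE(x̄₁ − x̄₂) = √(1.2976² + 0.7467²) = 1.4971 for independent samples with unequal variances.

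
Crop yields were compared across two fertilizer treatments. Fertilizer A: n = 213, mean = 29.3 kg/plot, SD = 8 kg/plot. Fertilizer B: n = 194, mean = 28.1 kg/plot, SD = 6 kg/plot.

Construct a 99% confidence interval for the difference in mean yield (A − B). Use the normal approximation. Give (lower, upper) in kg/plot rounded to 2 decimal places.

(-0.60, 3.00)

Standard errors of each mean: 8/√213 = 0.5482 and 6/√194 = 0.4308.
SE(x̄₁ − x̄₂) = √(0.5482² + 0.4308²) = 0.6972 for independent samples with unequal variances.
With z* = 2.576, the margin is 2.576 × 0.6972 = 1.7960.
x̄₁ − x̄₂ = 29.3 − 28.1 = 1.2000; the interval is 1.2000 ± 1.7960 = (-0.60, 3.00).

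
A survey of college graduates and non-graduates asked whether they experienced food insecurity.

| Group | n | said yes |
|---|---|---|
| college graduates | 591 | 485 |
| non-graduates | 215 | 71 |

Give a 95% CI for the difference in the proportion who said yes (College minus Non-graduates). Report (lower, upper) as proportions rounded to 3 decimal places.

Sample proportions: 485/591 = 0.8206, 71/215 = 0.3302.
Each SE is √(p̂(1−p̂)/n): √(0.8206·0.1794/591) = 0.01578 and √(0.3302·0.6698/215) = 0.03207.
SE(p̂₁ − p̂₂) = √(SE₁² + SE₂²) = √(0.0002490084 + 0.0010284849) = 0.03574, since the two samples are independent.
At 95% confidence z* = 1.960; margin = 1.960 × 0.03574 = 0.07005.
The difference is 0.8206 − 0.3302 = 0.4904, so the interval is 0.4904 ± 0.07005 = (0.420, 0.560).

(0.420, 0.560)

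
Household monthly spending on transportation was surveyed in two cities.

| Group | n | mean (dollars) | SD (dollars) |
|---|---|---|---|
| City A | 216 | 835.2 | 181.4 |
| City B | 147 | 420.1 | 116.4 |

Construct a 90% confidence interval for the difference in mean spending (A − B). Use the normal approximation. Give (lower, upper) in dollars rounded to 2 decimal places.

Per-group SEs: s₁/√n₁ = 181.4/√216 = 12.3427, s₂/√n₂ = 116.4/√147 = 9.6005.
Unpooled SE of the difference: √(152.34224329 + 92.16960025) = 15.6369.
Margin of error = z* · SE = 1.645 × 15.6369 = 25.7227.
x̄₁ − x̄₂ = 835.2 − 420.1 = 415.1000.
CI: 415.1000 ± 25.7227 = (389.38, 440.82).

(389.38, 440.82)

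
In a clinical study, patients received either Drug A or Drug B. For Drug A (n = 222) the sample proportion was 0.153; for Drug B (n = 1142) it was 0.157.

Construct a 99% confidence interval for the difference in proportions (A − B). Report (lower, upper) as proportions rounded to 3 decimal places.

Each SE is √(p̂(1−p̂)/n): √(0.1530·0.8470/222) = 0.02416 and √(0.1570·0.8430/1142) = 0.01077.
SE(p̂₁ − p̂₂) = √(SE₁² + SE₂²) = √(0.0005837056 + 0.0001159929) = 0.02645, since the two samples are independent.
At 99% confidence z* = 2.576; margin = 2.576 × 0.02645 = 0.06814.
The difference is 0.1530 − 0.1570 = -0.0040, so the interval is -0.0040 ± 0.06814 = (-0.072, 0.064).

(-0.072, 0.064)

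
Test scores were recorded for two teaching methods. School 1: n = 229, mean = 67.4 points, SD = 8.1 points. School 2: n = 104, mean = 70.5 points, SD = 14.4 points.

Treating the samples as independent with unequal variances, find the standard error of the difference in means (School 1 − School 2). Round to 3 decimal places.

1.510

Per-group SEs: s₁/√n₁ = 8.1/√229 = 0.5353, s₂/√n₂ = 14.4/√104 = 1.4120.
Unpooled SE of the difference: √(0.28654609 + 1.993744) = 1.5101.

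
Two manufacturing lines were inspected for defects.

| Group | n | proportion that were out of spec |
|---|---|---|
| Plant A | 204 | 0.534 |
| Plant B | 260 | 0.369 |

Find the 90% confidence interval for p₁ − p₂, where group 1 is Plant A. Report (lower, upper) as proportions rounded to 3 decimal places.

SE₁ = √(p̂₁(1−p̂₁)/n₁) = √(0.5340·0.4660/204) = 0.03493; SE₂ = √(0.3690·0.6310/260) = 0.02993.
Independent samples: SE of the difference = √(SE₁² + SE₂²) = √(0.0012201049 + 0.0008958049) = 0.04600.
z* for 90% confidence is 1.645, so the margin of error is 1.645 × 0.04600 = 0.07567.
Point estimate p̂₁ − p̂₂ = 0.5340 − 0.3690 = 0.1650.
0.1650 ± 0.07567 → (0.089, 0.241).

(0.089, 0.241)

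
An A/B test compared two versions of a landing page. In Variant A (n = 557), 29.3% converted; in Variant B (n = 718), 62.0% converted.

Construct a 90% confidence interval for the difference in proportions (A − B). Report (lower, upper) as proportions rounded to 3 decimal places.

The two standard errors are √(0.2930×0.7070/557) = 0.01928 and √(0.6200×0.3800/718) = 0.01811.
Because the samples are independent, SE_diff = √(0.01928² + 0.01811²) = 0.02645.
Using z* = 1.645 for 90%, ME = 1.645 × 0.02645 = 0.04351.
p̂₁ − p̂₂ = -0.3270; interval -0.3270 ± 0.04351 gives (-0.371, -0.283).

(-0.371, -0.283)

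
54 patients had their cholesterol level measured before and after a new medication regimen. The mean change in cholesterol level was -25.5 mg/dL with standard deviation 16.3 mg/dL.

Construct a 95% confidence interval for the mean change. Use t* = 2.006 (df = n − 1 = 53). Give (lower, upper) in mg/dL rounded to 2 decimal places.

Paired design: SE = s_d/√n = 16.3/√54 = 2.2181.
t* = 2.006; margin of error = 2.006 × 2.2181 = 4.4495.
-25.5 ± 4.4495 → (-29.95, -21.05).

(-29.95, -21.05)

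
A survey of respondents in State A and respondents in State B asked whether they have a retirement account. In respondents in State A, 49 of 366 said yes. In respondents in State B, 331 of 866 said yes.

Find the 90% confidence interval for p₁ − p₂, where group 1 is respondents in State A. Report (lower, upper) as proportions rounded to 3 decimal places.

First, p̂₁ = 49/366 = 0.1339; p̂₂ = 331/866 = 0.3822.
The two standard errors are √(0.1339×0.8661/366) = 0.01780 and √(0.3822×0.6178/866) = 0.01651.
Because the samples are independent, SE_diff = √(0.01780² + 0.01651²) = 0.02428.
Using z* = 1.645 for 90%, ME = 1.645 × 0.02428 = 0.03994.
p̂₁ − p̂₂ = -0.2483; interval -0.2483 ± 0.03994 gives (-0.288, -0.208).

(-0.288, -0.208)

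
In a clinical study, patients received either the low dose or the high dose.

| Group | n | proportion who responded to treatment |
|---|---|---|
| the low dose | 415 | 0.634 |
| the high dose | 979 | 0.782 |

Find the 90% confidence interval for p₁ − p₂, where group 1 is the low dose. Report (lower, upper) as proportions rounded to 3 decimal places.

SE₁ = √(p̂₁(1−p̂₁)/n₁) = √(0.6340·0.3660/415) = 0.02365; SE₂ = √(0.7820·0.2180/979) = 0.01320.
Independent samples: SE of the difference = √(SE₁² + SE₂²) = √(0.0005593225 + 0.00017424) = 0.02708.
z* for 90% confidence is 1.645, so the margin of error is 1.645 × 0.02708 = 0.04455.
Point estimate p̂₁ − p̂₂ = 0.6340 − 0.7820 = -0.1480.
-0.1480 ± 0.04455 → (-0.193, -0.103).

(-0.193, -0.103)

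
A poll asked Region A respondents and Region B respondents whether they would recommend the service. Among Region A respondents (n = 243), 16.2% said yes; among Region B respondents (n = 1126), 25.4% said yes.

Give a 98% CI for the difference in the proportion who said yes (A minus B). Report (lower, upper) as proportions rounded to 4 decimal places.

SE₁ = √(p̂₁(1−p̂₁)/n₁) = √(0.1620·0.8380/243) = 0.02364; SE₂ = √(0.2540·0.7460/1126) = 0.01297.
Independent samples: SE of the difference = √(SE₁² + SE₂²) = √(0.0005588496 + 0.0001682209) = 0.02696.
z* for 98% confidence is 2.326, so the margin of error is 2.326 × 0.02696 = 0.06271.
Point estimate p̂₁ − p̂₂ = 0.1620 − 0.2540 = -0.0920.
-0.0920 ± 0.06271 → (-0.1547, -0.0293).

(-0.1547, -0.0293)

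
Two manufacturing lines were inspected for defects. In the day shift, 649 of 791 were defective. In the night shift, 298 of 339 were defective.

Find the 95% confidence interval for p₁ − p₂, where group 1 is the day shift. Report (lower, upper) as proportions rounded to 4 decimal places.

(-0.1024, -0.0148)

p̂₁ = 649/791 = 0.8205 and p̂₂ = 298/339 = 0.8791.
SE₁ = √(p̂₁(1−p̂₁)/n₁) = √(0.8205·0.1795/791) = 0.01365; SE₂ = √(0.8791·0.1209/339) = 0.01771.
Independent samples: SE of the difference = √(SE₁² + SE₂²) = √(0.0001863225 + 0.0003136441) = 0.02236.
z* for 95% confidence is 1.960, so the margin of error is 1.960 × 0.02236 = 0.04383.
Point estimate p̂₁ − p̂₂ = 0.8205 − 0.8791 = -0.0586.
-0.0586 ± 0.04383 → (-0.1024, -0.0148).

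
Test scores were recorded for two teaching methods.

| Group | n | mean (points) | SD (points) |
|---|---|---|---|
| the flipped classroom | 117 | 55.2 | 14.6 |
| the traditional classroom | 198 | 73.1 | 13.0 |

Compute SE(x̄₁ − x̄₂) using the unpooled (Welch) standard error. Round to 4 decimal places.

SE₁ = s₁/√n₁ = 14.6/√117 = 1.3498; SE₂ = 13.0/√198 = 0.9239.
Independent samples, unequal variances: SE_diff = √(SE₁² + SE₂²) = √(1.82196004 + 0.85359121) = 1.6357.

1.6357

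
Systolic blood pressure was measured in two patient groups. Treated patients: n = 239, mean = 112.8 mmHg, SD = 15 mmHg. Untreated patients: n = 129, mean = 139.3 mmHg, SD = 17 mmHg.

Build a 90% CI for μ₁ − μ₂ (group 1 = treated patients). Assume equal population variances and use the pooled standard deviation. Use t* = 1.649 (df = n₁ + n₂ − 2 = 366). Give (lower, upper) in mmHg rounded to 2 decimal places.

Pooled variance s_p² = [238·15² + 128·17²] / (239+129−2) = 247.3825, so s_p = 15.7284.
SE_diff = s_p·√(1/n₁ + 1/n₂) = 15.7284·√(1/239 + 1/129) = 1.7184.
t* = 1.649; margin = 1.649 × 1.7184 = 2.8336.
Difference = 112.8 − 139.3 = -26.5000.
-26.5000 ± 2.8336 → (-29.33, -23.67).

(-29.33, -23.67)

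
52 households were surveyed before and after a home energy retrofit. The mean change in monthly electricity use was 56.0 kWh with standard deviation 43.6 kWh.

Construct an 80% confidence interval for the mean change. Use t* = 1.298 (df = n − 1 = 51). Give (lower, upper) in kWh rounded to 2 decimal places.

(48.15, 63.85)

This is a matched-pairs design, so SE = s_d/√n = 43.6/√52 = 6.0462.
Margin = 1.298 × 6.0462 = 7.8480; the interval is 56.0 ± 7.8480 = (48.15, 63.85).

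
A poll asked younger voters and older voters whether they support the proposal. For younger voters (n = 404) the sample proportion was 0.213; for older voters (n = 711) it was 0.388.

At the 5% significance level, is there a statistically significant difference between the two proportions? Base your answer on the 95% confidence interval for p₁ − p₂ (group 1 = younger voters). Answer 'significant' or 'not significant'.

significant

The two standard errors are √(0.2130×0.7870/404) = 0.02037 and √(0.3880×0.6120/711) = 0.01827.
Because the samples are independent, SE_diff = √(0.02037² + 0.01827²) = 0.02736.
Using z* = 1.960 for 95%, ME = 1.960 × 0.02736 = 0.05363.
p̂₁ − p̂₂ = -0.1750; interval -0.1750 ± 0.05363 gives (-0.22863, -0.12137).
The interval (-0.22863, -0.12137) does not contain 0, so the difference is significant.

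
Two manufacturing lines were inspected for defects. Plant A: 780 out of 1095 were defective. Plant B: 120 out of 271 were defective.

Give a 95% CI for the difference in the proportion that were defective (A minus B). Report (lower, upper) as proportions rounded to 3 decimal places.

First, p̂₁ = 780/1095 = 0.7123; p̂₂ = 120/271 = 0.4428.
The two standard errors are √(0.7123×0.2877/1095) = 0.01368 and √(0.4428×0.5572/271) = 0.03017.
Because the samples are independent, SE_diff = √(0.01368² + 0.03017²) = 0.03313.
Using z* = 1.960 for 95%, ME = 1.960 × 0.03313 = 0.06493.
p̂₁ − p̂₂ = 0.2695; interval 0.2695 ± 0.06493 gives (0.205, 0.334).

(0.205, 0.334)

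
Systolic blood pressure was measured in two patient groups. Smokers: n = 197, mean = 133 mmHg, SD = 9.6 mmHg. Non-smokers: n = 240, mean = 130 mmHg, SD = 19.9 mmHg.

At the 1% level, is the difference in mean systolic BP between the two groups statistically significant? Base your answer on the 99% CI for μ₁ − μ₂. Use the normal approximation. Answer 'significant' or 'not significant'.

SE₁ = s₁/√n₁ = 9.6/√197 = 0.6840; SE₂ = 19.9/√240 = 1.2845.
Independent samples, unequal variances: SE_diff = √(SE₁² + SE₂²) = √(0.467856 + 1.64994025) = 1.4553.
z* = 2.576, so margin of error = 2.576 × 1.4553 = 3.7489.
Difference in means = 133 − 130 = 3.0000.
3.0000 ± 3.7489 → (-0.7489, 6.7489).
The interval (-0.7489, 6.7489) contains 0, so the difference is not significant.

not significant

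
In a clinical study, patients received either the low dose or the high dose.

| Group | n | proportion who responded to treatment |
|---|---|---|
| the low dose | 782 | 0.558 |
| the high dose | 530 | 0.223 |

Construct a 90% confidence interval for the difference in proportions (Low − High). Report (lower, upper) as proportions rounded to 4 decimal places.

(0.2933, 0.3767)

SE₁ = √(p̂₁(1−p̂₁)/n₁) = √(0.5580·0.4420/782) = 0.01776; SE₂ = √(0.2230·0.7770/530) = 0.01808.
Independent samples: SE of the difference = √(SE₁² + SE₂²) = √(0.0003154176 + 0.0003268864) = 0.02534.
z* for 90% confidence is 1.645, so the margin of error is 1.645 × 0.02534 = 0.04168.
Point estimate p̂₁ − p̂₂ = 0.5580 − 0.2230 = 0.3350.
0.3350 ± 0.04168 → (0.2933, 0.3767).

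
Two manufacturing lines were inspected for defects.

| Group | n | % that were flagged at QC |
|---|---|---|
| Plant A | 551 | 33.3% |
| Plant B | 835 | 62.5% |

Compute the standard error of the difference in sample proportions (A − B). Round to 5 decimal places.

The two standard errors are √(0.3330×0.6670/551) = 0.02008 and √(0.6250×0.3750/835) = 0.01675.
Because the samples are independent, SE_diff = √(0.02008² + 0.01675²) = 0.02615.

0.02615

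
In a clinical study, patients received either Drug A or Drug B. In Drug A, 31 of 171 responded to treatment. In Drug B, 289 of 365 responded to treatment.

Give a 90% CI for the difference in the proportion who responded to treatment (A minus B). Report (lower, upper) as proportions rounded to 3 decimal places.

First, p̂₁ = 31/171 = 0.1813; p̂₂ = 289/365 = 0.7918.
The two standard errors are √(0.1813×0.8187/171) = 0.02946 and √(0.7918×0.2082/365) = 0.02125.
Because the samples are independent, SE_diff = √(0.02946² + 0.02125²) = 0.03632.
Using z* = 1.645 for 90%, ME = 1.645 × 0.03632 = 0.05975.
p̂₁ − p̂₂ = -0.6105; interval -0.6105 ± 0.05975 gives (-0.670, -0.551).

(-0.670, -0.551)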